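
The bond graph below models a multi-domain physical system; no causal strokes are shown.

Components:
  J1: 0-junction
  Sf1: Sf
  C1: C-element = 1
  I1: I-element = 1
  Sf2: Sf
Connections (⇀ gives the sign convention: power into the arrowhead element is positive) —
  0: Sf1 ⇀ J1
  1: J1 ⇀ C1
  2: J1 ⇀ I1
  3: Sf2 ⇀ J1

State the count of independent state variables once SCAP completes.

#0 stroke→Sf1  (source Sf1 imposes f)
#3 stroke→Sf2  (Sf2: flow source, stroke at near end)
#1 stroke→J1  (prefer integral on C1)
#2 stroke→I1  (0-jn J1 has e-setter on 1)

2  (C1, I1 all integral)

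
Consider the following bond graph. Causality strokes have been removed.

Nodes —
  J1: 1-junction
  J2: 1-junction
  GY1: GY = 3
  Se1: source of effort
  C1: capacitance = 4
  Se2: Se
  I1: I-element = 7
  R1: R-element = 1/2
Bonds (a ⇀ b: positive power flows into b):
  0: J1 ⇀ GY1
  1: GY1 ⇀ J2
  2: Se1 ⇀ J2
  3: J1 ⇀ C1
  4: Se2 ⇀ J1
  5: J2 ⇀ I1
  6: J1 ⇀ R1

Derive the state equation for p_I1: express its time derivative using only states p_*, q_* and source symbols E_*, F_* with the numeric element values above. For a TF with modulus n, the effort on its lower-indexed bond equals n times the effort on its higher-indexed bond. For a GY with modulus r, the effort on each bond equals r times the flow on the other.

b2 stroke at J2  (Se1 (Se) sets effort on bond)
b4 stroke at J1  (Se2: effort source, stroke at far end)
b3 stroke at J1  (C1 integral (e out))
b5 stroke at I1  (I1: I, integral causality)
b1 stroke at J2  (J2: bond 5 brought flow, rest push out)
b0 stroke at J1  (GY1: gyrator matches bond 1)
b6 stroke at R1  (J1: last free bond brings flow in)

dp_I1/dt = E_Se1 + 6*E_Se2 - 18*p_I1/7 - 3*q_C1/2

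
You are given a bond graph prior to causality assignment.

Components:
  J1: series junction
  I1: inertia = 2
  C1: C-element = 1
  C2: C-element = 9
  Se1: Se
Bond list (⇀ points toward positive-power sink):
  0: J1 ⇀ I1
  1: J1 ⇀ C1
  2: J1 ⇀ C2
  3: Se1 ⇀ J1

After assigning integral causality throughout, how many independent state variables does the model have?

#3 →J1  (source Se1 imposes e)
#0 →I1  (I1: I, integral causality)
#1 →J1  (J1 flow already set via bond 0)
#2 →J1  (1-jn J1 has f-setter on 0)

3  (C1, C2, I1 all integral)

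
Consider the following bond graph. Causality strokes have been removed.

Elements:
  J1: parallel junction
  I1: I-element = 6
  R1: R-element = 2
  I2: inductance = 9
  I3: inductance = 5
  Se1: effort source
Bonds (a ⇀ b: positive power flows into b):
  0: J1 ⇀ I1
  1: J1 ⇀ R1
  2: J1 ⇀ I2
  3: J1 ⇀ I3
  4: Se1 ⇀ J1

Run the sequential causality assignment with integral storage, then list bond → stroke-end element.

#4 stroke at J1  (Se1 fixes effort; stroke away)
#0 stroke at I1  (0-jn J1 has e-setter on 4)
#1 stroke at R1  (0-jn J1 has e-setter on 4)
#2 stroke at I2  (0-jn J1 has e-setter on 4)
#3 stroke at I3  (J1: bond 4 brought effort, rest push out)

bond 0 →I1
bond 1 →R1
bond 2 →I2
bond 3 →I3
bond 4 →J1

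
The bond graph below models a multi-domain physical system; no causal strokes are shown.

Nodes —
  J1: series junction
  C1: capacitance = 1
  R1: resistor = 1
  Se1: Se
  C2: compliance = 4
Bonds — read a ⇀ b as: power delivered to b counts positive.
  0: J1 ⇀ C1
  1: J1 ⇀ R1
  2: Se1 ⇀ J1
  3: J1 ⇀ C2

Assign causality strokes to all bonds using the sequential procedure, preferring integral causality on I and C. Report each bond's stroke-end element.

bond 2 stroke→J1  (Se1 (Se) sets effort on bond)
bond 0 stroke→J1  (C1 integral (e out))
bond 3 stroke→J1  (prefer integral on C2)
bond 1 stroke→R1  (only one flow-in slot at J1)

#0 stroke→J1
#1 stroke→R1
#2 stroke→J1
#3 stroke→J1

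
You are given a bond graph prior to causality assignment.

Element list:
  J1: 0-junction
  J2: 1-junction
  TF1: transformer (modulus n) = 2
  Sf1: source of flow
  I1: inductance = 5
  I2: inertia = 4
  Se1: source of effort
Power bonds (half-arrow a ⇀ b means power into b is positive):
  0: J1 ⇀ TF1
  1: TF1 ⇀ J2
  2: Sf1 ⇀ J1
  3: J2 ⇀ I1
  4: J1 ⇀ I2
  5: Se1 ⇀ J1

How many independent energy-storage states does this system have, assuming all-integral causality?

2  (I1, I2 all integral)

#2 |Sf1  (source Sf1 imposes f)
#5 |J1  (Se1: effort source, stroke at far end)
#0 |TF1  (common-e at J1 fixed by 5)
#4 |I2  (J1 effort already set via bond 5)
#1 |J2  (TF1: transformer flips bond 0)
#3 |I1  (J2 needs exactly one f-in)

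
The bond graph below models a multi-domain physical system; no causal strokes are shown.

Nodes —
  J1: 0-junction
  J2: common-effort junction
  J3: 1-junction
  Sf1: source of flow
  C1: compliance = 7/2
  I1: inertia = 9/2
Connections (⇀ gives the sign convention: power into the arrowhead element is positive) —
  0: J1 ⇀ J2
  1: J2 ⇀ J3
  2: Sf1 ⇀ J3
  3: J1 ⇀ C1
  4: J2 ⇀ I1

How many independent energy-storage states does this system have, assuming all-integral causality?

β2 stroke at Sf1  (Sf1 fixes flow; stroke at Sf1)
β1 stroke at J3  (1-jn J3 has f-setter on 2)
β3 stroke at J1  (C1 integral (e out))
β0 stroke at J2  (J1: bond 3 brought effort, rest push out)
β4 stroke at I1  (0-jn J2 has e-setter on 0)

2  (C1, I1 all integral)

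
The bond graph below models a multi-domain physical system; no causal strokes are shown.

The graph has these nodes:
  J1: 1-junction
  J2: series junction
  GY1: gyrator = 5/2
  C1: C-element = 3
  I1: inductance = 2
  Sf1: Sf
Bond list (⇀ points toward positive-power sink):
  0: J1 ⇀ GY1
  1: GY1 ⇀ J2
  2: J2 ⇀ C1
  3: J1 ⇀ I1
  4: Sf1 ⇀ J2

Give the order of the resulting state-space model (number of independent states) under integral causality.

2  (C1, I1 all integral)

β4 stroke→Sf1  (Sf1 fixes flow; stroke at Sf1)
β1 stroke→J2  (J2 flow already set via bond 4)
β2 stroke→J2  (J2: bond 4 brought flow, rest push out)
β0 stroke→J1  (GY1: gyrator matches bond 1)
β3 stroke→I1  (only one flow-in slot at J1)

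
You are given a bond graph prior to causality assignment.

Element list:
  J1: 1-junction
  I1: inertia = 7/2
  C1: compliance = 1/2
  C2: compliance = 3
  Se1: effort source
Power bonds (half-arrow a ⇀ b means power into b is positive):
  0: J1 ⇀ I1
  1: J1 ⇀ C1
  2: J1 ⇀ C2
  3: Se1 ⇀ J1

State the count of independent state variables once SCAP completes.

3  (C1, C2, I1 all integral)

#3 |J1  (Se1: effort source, stroke at far end)
#0 |I1  (prefer integral on I1)
#1 |J1  (common-f at J1 fixed by 0)
#2 |J1  (1-jn J1 has f-setter on 0)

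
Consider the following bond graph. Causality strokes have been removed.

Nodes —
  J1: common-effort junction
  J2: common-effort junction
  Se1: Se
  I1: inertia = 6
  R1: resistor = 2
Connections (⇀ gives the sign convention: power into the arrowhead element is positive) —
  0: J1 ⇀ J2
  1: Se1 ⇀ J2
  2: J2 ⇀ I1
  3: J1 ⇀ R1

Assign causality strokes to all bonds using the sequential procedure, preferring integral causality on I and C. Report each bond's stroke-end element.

bond 0 →J1
bond 1 →J2
bond 2 →I1
bond 3 →R1

bond 1 →J2  (Se1 fixes effort; stroke away)
bond 0 →J1  (J2 effort already set via bond 1)
bond 2 →I1  (J2: bond 1 brought effort, rest push out)
bond 3 →R1  (J1: bond 0 brought effort, rest push out)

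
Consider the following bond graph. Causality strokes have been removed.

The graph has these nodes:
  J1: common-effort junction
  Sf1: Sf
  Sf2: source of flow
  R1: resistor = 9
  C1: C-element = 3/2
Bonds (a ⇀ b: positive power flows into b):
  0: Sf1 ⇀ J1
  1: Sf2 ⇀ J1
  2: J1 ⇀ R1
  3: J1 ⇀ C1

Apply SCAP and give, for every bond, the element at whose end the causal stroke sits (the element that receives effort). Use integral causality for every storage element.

b0 →Sf1
b1 →Sf2
b2 →R1
b3 →J1

b0 stroke at Sf1  (Sf1 (Sf) sets flow on bond)
b1 stroke at Sf2  (Sf2 (Sf) sets flow on bond)
b3 stroke at J1  (C1 outputs effort q/C1)
b2 stroke at R1  (J1: bond 3 brought effort, rest push out)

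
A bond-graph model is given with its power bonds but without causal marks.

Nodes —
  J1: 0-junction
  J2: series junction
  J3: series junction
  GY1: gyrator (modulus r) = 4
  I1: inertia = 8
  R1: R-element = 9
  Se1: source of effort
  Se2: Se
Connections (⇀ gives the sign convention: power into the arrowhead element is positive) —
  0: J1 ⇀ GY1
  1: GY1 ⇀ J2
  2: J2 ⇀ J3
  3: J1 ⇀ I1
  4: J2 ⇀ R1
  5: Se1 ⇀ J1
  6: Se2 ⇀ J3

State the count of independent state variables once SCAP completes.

1  (I1 all integral)

b5 |J1  (source Se1 imposes e)
b6 |J3  (source Se2 imposes e)
b0 |GY1  (J1 effort already set via bond 5)
b3 |I1  (0-jn J1 has e-setter on 5)
b2 |J2  (J3 needs exactly one f-in)
b1 |GY1  (GY GY1: same side as bond 0)
b4 |J2  (common-f at J2 fixed by 1)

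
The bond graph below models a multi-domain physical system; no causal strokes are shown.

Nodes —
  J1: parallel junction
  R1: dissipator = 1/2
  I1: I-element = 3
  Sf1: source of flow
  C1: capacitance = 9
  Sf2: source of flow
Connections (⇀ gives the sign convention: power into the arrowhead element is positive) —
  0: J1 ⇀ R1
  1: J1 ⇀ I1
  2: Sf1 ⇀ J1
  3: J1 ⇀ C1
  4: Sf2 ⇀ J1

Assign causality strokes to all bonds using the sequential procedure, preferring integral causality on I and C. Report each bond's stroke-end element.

bond 2 →Sf1  (Sf1: flow source, stroke at near end)
bond 4 →Sf2  (Sf2 fixes flow; stroke at Sf2)
bond 1 →I1  (I1 integral (f out))
bond 3 →J1  (C1 outputs effort q/C1)
bond 0 →R1  (J1 effort already set via bond 3)

#0 →R1
#1 →I1
#2 →Sf1
#3 →J1
#4 →Sf2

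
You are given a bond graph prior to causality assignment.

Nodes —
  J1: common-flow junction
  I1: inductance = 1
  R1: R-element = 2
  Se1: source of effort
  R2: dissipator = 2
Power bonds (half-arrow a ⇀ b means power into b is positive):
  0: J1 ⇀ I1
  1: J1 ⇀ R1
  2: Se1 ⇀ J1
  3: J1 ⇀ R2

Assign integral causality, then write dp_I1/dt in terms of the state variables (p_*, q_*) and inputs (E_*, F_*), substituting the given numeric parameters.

dp_I1/dt = E_Se1 - 4*p_I1

bond 2 stroke→J1  (source Se1 imposes e)
bond 0 stroke→I1  (I1 integral (f out))
bond 1 stroke→J1  (common-f at J1 fixed by 0)
bond 3 stroke→J1  (J1: bond 0 brought flow, rest push out)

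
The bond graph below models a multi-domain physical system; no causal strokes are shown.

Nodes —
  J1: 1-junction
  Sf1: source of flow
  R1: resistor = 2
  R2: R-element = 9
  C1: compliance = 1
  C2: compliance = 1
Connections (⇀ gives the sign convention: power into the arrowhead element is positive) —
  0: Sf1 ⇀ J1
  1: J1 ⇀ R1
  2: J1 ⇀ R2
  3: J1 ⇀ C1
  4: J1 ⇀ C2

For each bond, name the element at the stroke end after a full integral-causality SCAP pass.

b0 stroke→Sf1
b1 stroke→J1
b2 stroke→J1
b3 stroke→J1
b4 stroke→J1

#0 |Sf1  (Sf1 (Sf) sets flow on bond)
#1 |J1  (J1: bond 0 brought flow, rest push out)
#2 |J1  (common-f at J1 fixed by 0)
#3 |J1  (1-jn J1 has f-setter on 0)
#4 |J1  (1-jn J1 has f-setter on 0)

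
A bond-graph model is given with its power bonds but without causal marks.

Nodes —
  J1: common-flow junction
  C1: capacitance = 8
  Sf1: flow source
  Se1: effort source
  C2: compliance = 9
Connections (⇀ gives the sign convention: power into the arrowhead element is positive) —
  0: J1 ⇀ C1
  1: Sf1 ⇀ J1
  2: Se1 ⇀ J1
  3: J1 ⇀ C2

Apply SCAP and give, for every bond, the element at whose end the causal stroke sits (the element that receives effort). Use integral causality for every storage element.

bond 1 →Sf1  (source Sf1 imposes f)
bond 2 →J1  (Se1 (Se) sets effort on bond)
bond 0 →J1  (1-jn J1 has f-setter on 1)
bond 3 →J1  (J1: bond 1 brought flow, rest push out)

β0 stroke at J1
β1 stroke at Sf1
β2 stroke at J1
β3 stroke at J1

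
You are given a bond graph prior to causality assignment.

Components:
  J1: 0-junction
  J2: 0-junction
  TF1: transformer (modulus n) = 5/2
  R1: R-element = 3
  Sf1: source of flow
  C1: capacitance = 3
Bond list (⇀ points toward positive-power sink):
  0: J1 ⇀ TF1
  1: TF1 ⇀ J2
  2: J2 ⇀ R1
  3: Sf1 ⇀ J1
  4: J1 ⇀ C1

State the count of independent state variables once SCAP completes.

bond 3 stroke→Sf1  (Sf1 fixes flow; stroke at Sf1)
bond 4 stroke→J1  (C1: C, integral causality)
bond 0 stroke→TF1  (J1 effort already set via bond 4)
bond 1 stroke→J2  (through TF1, causality passes straight; one stroke at TF1)
bond 2 stroke→R1  (0-jn J2 has e-setter on 1)

1  (C1 all integral)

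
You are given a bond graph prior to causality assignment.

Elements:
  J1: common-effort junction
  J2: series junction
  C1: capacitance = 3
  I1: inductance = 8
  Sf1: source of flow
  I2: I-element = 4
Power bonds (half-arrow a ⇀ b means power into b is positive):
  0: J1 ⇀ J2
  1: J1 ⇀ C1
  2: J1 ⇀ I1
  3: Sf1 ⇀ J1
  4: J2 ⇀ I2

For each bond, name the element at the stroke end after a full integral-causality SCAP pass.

bond 3 stroke→Sf1  (Sf1 (Sf) sets flow on bond)
bond 1 stroke→J1  (C1 outputs effort q/C1)
bond 0 stroke→J2  (common-e at J1 fixed by 1)
bond 2 stroke→I1  (common-e at J1 fixed by 1)
bond 4 stroke→I2  (closing 1-jn rule on J2)

#0 |J2
#1 |J1
#2 |I1
#3 |Sf1
#4 |I2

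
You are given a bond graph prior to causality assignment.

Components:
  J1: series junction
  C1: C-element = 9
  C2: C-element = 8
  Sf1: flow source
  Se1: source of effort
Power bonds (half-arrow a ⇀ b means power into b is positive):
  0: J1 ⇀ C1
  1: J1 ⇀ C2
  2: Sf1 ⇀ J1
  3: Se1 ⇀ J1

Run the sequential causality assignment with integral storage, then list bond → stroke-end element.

bond 0 stroke→J1
bond 1 stroke→J1
bond 2 stroke→Sf1
bond 3 stroke→J1

b2 stroke→Sf1  (Sf1 fixes flow; stroke at Sf1)
b3 stroke→J1  (Se1: effort source, stroke at far end)
b0 stroke→J1  (common-f at J1 fixed by 2)
b1 stroke→J1  (J1: bond 2 brought flow, rest push out)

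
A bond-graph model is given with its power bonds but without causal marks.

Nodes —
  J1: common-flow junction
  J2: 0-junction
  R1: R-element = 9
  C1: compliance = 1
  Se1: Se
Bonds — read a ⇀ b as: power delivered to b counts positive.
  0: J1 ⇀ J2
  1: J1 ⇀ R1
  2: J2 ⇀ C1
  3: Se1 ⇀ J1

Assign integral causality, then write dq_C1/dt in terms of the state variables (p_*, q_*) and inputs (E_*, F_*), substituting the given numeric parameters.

dq_C1/dt = E_Se1/9 - q_C1/9

β3 stroke→J1  (Se1 (Se) sets effort on bond)
β2 stroke→J2  (prefer integral on C1)
β0 stroke→J1  (common-e at J2 fixed by 2)
β1 stroke→R1  (only one flow-in slot at J1)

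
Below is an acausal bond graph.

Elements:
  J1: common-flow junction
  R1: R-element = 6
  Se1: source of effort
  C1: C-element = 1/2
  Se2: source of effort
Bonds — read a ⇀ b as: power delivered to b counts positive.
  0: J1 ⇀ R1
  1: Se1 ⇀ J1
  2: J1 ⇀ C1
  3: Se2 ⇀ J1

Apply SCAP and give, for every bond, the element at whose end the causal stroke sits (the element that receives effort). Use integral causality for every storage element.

bond 0 stroke→R1
bond 1 stroke→J1
bond 2 stroke→J1
bond 3 stroke→J1

bond 1 |J1  (Se1: effort source, stroke at far end)
bond 3 |J1  (Se2: effort source, stroke at far end)
bond 2 |J1  (C1 outputs effort q/C1)
bond 0 |R1  (J1 needs exactly one f-in)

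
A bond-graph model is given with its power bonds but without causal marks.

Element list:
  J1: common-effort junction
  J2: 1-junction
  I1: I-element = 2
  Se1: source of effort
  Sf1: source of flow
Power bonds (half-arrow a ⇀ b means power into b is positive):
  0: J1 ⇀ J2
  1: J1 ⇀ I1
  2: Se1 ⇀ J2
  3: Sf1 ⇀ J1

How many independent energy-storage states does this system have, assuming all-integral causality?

b2 stroke→J2  (Se1 fixes effort; stroke away)
b3 stroke→Sf1  (source Sf1 imposes f)
b0 stroke→J1  (only one flow-in slot at J2)
b1 stroke→I1  (J1: bond 0 brought effort, rest push out)

1  (I1 all integral)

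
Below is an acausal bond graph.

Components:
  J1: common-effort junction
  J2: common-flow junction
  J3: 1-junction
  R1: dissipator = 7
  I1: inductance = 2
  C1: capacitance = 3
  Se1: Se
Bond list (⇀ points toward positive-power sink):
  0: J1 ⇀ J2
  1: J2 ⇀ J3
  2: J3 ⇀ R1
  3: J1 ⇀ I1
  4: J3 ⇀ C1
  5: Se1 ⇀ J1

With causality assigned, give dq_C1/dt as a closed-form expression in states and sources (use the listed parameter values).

dq_C1/dt = E_Se1/7 - q_C1/21

bond 5 →J1  (source Se1 imposes e)
bond 0 →J2  (J1: bond 5 brought effort, rest push out)
bond 3 →I1  (J1: bond 5 brought effort, rest push out)
bond 1 →J3  (only one flow-in slot at J2)
bond 4 →J3  (prefer integral on C1)
bond 2 →R1  (closing 1-jn rule on J3)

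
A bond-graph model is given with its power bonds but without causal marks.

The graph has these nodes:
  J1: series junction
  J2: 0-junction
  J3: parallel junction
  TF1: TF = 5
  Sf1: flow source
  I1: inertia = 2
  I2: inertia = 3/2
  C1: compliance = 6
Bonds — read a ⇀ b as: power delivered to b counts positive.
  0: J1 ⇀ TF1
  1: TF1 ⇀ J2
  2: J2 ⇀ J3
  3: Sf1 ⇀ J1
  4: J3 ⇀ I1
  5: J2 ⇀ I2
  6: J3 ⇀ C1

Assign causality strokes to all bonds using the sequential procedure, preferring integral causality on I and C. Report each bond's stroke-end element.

β3 →Sf1  (Sf1 (Sf) sets flow on bond)
β0 →J1  (J1: bond 3 brought flow, rest push out)
β1 →TF1  (through TF1, causality passes straight; one stroke at TF1)
β4 →I1  (I1 outputs flow p/I1)
β5 →I2  (I2 integral (f out))
β2 →J2  (only one effort-in slot at J2)
β6 →J3  (only one effort-in slot at J3)

β0 stroke→J1
β1 stroke→TF1
β2 stroke→J2
β3 stroke→Sf1
β4 stroke→I1
β5 stroke→I2
β6 stroke→J3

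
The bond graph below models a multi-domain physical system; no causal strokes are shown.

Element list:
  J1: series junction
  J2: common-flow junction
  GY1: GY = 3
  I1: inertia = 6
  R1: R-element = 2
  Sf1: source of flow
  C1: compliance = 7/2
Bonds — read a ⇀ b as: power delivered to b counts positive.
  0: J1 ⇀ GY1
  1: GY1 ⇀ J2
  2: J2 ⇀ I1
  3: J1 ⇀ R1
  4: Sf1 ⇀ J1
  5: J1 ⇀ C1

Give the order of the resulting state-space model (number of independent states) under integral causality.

2  (C1, I1 all integral)

bond 4 stroke→Sf1  (Sf1 fixes flow; stroke at Sf1)
bond 0 stroke→J1  (J1: bond 4 brought flow, rest push out)
bond 3 stroke→J1  (J1: bond 4 brought flow, rest push out)
bond 5 stroke→J1  (J1: bond 4 brought flow, rest push out)
bond 1 stroke→J2  (GY GY1: same side as bond 0)
bond 2 stroke→I1  (only one flow-in slot at J2)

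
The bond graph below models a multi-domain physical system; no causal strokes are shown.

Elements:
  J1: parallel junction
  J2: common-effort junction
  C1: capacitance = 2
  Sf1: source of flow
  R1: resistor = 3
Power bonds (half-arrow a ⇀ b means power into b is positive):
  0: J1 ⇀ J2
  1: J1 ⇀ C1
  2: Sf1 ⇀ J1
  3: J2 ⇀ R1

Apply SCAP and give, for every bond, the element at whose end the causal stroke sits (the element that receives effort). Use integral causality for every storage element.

#0 stroke at J2
#1 stroke at J1
#2 stroke at Sf1
#3 stroke at R1

#2 |Sf1  (Sf1 fixes flow; stroke at Sf1)
#1 |J1  (C1: C, integral causality)
#0 |J2  (J1 effort already set via bond 1)
#3 |R1  (common-e at J2 fixed by 0)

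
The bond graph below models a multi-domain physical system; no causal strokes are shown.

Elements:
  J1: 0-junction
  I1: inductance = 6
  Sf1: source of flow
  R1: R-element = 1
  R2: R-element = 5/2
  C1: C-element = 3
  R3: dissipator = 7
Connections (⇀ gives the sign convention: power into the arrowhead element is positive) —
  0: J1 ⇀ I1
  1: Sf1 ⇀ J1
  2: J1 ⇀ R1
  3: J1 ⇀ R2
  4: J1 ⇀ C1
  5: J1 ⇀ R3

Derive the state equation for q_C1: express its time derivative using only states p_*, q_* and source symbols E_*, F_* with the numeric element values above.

dq_C1/dt = F_Sf1 - p_I1/6 - 18*q_C1/35

#1 |Sf1  (Sf1 fixes flow; stroke at Sf1)
#0 |I1  (prefer integral on I1)
#4 |J1  (C1 integral (e out))
#2 |R1  (common-e at J1 fixed by 4)
#3 |R2  (0-jn J1 has e-setter on 4)
#5 |R3  (J1 effort already set via bond 4)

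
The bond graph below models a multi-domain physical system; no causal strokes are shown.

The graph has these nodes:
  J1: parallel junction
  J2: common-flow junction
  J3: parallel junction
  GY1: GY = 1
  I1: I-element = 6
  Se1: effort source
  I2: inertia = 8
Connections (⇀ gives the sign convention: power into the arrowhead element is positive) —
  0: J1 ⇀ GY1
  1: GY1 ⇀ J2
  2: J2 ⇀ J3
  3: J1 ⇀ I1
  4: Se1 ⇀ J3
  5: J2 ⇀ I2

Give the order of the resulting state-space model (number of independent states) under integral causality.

b4 →J3  (Se1: effort source, stroke at far end)
b2 →J2  (0-jn J3 has e-setter on 4)
b3 →I1  (I1: I, integral causality)
b0 →J1  (J1: last free bond brings effort in)
b1 →J2  (GY1: gyrator matches bond 0)
b5 →I2  (closing 1-jn rule on J2)

2  (I1, I2 all integral)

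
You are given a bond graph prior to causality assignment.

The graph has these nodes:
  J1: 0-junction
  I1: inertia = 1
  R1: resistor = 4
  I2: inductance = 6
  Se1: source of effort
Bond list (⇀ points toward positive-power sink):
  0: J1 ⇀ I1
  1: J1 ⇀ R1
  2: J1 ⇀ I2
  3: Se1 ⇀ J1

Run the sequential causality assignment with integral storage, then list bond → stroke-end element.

#0 stroke at I1
#1 stroke at R1
#2 stroke at I2
#3 stroke at J1

b3 stroke at J1  (Se1 fixes effort; stroke away)
b0 stroke at I1  (J1 effort already set via bond 3)
b1 stroke at R1  (common-e at J1 fixed by 3)
b2 stroke at I2  (J1: bond 3 brought effort, rest push out)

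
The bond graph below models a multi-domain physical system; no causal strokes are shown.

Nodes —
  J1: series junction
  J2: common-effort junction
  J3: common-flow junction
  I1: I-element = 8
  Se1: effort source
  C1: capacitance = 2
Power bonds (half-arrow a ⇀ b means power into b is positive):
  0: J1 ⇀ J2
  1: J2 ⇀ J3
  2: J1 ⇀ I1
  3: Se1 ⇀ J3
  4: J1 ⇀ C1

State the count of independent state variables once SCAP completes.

β3 stroke at J3  (Se1: effort source, stroke at far end)
β1 stroke at J2  (J3: last free bond brings flow in)
β0 stroke at J1  (J2: bond 1 brought effort, rest push out)
β2 stroke at I1  (prefer integral on I1)
β4 stroke at J1  (J1 flow already set via bond 2)

2  (C1, I1 all integral)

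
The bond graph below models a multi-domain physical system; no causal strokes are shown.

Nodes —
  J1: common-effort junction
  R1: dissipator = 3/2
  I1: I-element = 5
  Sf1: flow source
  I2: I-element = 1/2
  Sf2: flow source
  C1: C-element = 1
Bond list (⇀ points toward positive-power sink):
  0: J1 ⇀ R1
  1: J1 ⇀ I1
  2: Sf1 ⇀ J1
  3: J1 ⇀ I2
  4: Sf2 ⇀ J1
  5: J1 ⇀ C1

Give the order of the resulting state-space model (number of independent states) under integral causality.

3  (C1, I1, I2 all integral)

b2 |Sf1  (Sf1: flow source, stroke at near end)
b4 |Sf2  (Sf2 (Sf) sets flow on bond)
b1 |I1  (I1 integral (f out))
b3 |I2  (I2: I, integral causality)
b5 |J1  (C1 integral (e out))
b0 |R1  (J1: bond 5 brought effort, rest push out)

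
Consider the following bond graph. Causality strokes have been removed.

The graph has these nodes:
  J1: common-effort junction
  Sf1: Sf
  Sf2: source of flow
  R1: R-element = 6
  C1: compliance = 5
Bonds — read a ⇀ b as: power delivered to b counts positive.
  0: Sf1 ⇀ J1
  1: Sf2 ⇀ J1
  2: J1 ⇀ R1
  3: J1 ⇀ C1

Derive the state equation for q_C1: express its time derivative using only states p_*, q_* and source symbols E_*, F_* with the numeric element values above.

dq_C1/dt = F_Sf1 + F_Sf2 - q_C1/30

bond 0 →Sf1  (Sf1 fixes flow; stroke at Sf1)
bond 1 →Sf2  (Sf2: flow source, stroke at near end)
bond 3 →J1  (C1 outputs effort q/C1)
bond 2 →R1  (common-e at J1 fixed by 3)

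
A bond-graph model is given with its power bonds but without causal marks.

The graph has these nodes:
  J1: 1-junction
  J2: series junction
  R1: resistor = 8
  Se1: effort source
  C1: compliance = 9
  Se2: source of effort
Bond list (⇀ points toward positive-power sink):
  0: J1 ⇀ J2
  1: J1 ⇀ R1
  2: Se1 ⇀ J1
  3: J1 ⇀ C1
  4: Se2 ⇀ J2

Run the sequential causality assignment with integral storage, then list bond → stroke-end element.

#2 |J1  (Se1 fixes effort; stroke away)
#4 |J2  (Se2 fixes effort; stroke away)
#0 |J1  (J2: last free bond brings flow in)
#3 |J1  (C1 outputs effort q/C1)
#1 |R1  (J1: last free bond brings flow in)

bond 0 stroke→J1
bond 1 stroke→R1
bond 2 stroke→J1
bond 3 stroke→J1
bond 4 stroke→J2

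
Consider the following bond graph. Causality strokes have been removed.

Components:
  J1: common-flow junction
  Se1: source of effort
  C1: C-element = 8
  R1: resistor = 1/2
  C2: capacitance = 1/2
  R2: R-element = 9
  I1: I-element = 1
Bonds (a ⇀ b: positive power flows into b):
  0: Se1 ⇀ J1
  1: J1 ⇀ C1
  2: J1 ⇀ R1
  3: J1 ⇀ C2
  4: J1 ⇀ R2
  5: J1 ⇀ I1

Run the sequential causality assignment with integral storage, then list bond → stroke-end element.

bond 0 →J1  (Se1: effort source, stroke at far end)
bond 1 →J1  (C1 integral (e out))
bond 3 →J1  (prefer integral on C2)
bond 5 →I1  (I1: I, integral causality)
bond 2 →J1  (common-f at J1 fixed by 5)
bond 4 →J1  (1-jn J1 has f-setter on 5)

β0 stroke at J1
β1 stroke at J1
β2 stroke at J1
β3 stroke at J1
β4 stroke at J1
β5 stroke at I1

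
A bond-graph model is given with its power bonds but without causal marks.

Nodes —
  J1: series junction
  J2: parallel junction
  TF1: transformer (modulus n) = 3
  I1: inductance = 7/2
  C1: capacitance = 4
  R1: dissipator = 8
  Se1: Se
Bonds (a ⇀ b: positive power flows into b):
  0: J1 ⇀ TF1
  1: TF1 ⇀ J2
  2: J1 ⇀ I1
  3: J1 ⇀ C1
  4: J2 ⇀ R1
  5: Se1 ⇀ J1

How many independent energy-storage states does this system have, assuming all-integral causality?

bond 5 |J1  (Se1: effort source, stroke at far end)
bond 2 |I1  (prefer integral on I1)
bond 0 |J1  (J1: bond 2 brought flow, rest push out)
bond 3 |J1  (J1 flow already set via bond 2)
bond 1 |TF1  (TF1: transformer flips bond 0)
bond 4 |J2  (closing 0-jn rule on J2)

2  (C1, I1 all integral)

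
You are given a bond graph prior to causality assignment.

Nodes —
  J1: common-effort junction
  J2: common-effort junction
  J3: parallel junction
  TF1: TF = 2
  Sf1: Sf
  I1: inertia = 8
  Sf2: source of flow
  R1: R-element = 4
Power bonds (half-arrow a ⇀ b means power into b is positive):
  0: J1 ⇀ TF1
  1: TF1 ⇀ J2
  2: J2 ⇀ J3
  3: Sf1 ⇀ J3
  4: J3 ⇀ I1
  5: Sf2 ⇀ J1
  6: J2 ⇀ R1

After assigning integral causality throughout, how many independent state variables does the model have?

β3 stroke at Sf1  (source Sf1 imposes f)
β5 stroke at Sf2  (source Sf2 imposes f)
β0 stroke at J1  (only one effort-in slot at J1)
β1 stroke at TF1  (TF1 one-in-one-out from 0)
β4 stroke at I1  (prefer integral on I1)
β2 stroke at J3  (only one effort-in slot at J3)
β6 stroke at J2  (J2: last free bond brings effort in)

1  (I1 all integral)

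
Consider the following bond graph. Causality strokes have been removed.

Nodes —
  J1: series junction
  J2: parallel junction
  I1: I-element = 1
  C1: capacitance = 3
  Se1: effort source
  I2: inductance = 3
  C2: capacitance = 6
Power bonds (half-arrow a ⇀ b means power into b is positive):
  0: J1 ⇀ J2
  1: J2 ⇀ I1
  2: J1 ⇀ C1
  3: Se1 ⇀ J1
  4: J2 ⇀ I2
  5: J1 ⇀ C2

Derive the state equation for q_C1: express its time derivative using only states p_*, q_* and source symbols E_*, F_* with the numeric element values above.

bond 3 →J1  (Se1: effort source, stroke at far end)
bond 1 →I1  (prefer integral on I1)
bond 2 →J1  (C1 integral (e out))
bond 4 →I2  (prefer integral on I2)
bond 0 →J2  (J2: last free bond brings effort in)
bond 5 →J1  (1-jn J1 has f-setter on 0)

dq_C1/dt = p_I1 + p_I2/3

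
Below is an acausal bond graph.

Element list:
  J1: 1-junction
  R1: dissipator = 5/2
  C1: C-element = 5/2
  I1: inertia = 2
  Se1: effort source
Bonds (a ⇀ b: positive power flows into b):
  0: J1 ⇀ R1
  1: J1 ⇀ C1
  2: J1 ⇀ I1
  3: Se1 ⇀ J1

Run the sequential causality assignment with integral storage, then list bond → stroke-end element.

β3 stroke→J1  (source Se1 imposes e)
β1 stroke→J1  (C1 outputs effort q/C1)
β2 stroke→I1  (I1 outputs flow p/I1)
β0 stroke→J1  (1-jn J1 has f-setter on 2)

β0 |J1
β1 |J1
β2 |I1
β3 |J1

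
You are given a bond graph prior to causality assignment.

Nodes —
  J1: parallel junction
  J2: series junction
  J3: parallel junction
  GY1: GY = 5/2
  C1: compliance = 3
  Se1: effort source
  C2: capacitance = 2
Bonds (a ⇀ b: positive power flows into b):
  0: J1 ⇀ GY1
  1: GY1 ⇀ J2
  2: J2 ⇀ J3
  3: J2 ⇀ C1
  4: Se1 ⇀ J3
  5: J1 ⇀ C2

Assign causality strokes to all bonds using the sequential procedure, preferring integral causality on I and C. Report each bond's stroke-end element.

β4 |J3  (Se1: effort source, stroke at far end)
β2 |J2  (0-jn J3 has e-setter on 4)
β3 |J2  (prefer integral on C1)
β1 |GY1  (closing 1-jn rule on J2)
β0 |GY1  (GY1: gyrator matches bond 1)
β5 |J1  (closing 0-jn rule on J1)

β0 |GY1
β1 |GY1
β2 |J2
β3 |J2
β4 |J3
β5 |J1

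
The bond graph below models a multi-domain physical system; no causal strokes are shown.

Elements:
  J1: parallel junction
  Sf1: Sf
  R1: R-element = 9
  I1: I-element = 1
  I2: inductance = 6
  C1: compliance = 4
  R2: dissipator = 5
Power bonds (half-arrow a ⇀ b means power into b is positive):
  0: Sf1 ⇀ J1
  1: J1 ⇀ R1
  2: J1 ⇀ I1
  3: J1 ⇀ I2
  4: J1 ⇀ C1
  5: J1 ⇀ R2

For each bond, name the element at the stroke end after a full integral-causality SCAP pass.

#0 →Sf1  (Sf1 fixes flow; stroke at Sf1)
#2 →I1  (prefer integral on I1)
#3 →I2  (I2: I, integral causality)
#4 →J1  (prefer integral on C1)
#1 →R1  (common-e at J1 fixed by 4)
#5 →R2  (J1: bond 4 brought effort, rest push out)

β0 |Sf1
β1 |R1
β2 |I1
β3 |I2
β4 |J1
β5 |R2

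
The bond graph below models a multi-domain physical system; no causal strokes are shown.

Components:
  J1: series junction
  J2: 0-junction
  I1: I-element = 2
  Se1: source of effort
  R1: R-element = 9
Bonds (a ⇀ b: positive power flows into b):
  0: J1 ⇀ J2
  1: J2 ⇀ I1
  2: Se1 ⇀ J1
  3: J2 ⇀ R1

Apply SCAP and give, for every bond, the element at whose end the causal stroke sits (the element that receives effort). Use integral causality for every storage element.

#0 stroke at J2
#1 stroke at I1
#2 stroke at J1
#3 stroke at R1

β2 |J1  (Se1: effort source, stroke at far end)
β0 |J2  (J1 needs exactly one f-in)
β1 |I1  (J2: bond 0 brought effort, rest push out)
β3 |R1  (J2: bond 0 brought effort, rest push out)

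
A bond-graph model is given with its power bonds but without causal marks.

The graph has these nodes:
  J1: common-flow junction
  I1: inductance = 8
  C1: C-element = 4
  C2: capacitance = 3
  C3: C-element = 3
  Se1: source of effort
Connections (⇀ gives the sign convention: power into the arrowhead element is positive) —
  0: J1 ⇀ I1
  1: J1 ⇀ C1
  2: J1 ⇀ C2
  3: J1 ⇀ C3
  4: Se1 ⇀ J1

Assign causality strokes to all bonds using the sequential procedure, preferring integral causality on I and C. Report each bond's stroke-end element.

bond 4 |J1  (Se1 fixes effort; stroke away)
bond 0 |I1  (I1 integral (f out))
bond 1 |J1  (J1: bond 0 brought flow, rest push out)
bond 2 |J1  (J1: bond 0 brought flow, rest push out)
bond 3 |J1  (J1 flow already set via bond 0)

bond 0 stroke→I1
bond 1 stroke→J1
bond 2 stroke→J1
bond 3 stroke→J1
bond 4 stroke→J1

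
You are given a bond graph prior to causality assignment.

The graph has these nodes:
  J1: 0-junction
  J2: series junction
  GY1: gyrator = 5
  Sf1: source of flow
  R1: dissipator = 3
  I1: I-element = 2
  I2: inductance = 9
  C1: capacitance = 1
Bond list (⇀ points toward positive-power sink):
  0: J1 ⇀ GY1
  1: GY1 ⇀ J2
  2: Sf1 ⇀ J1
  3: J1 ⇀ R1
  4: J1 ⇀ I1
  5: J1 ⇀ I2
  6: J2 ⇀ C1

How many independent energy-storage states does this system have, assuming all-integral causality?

b2 |Sf1  (Sf1: flow source, stroke at near end)
b4 |I1  (prefer integral on I1)
b5 |I2  (I2 outputs flow p/I2)
b6 |J2  (C1: C, integral causality)
b1 |GY1  (only one flow-in slot at J2)
b0 |GY1  (GY GY1: same side as bond 1)
b3 |J1  (J1 needs exactly one e-in)

3  (C1, I1, I2 all integral)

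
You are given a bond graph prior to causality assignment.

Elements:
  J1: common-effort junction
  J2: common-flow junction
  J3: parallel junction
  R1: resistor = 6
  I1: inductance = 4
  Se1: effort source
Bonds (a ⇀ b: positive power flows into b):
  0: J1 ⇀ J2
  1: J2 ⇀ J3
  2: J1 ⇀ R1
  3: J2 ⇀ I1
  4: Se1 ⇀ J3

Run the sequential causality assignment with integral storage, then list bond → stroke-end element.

#4 stroke→J3  (Se1 fixes effort; stroke away)
#1 stroke→J2  (common-e at J3 fixed by 4)
#3 stroke→I1  (prefer integral on I1)
#0 stroke→J2  (1-jn J2 has f-setter on 3)
#2 stroke→J1  (J1 needs exactly one e-in)

β0 |J2
β1 |J2
β2 |J1
β3 |I1
β4 |J3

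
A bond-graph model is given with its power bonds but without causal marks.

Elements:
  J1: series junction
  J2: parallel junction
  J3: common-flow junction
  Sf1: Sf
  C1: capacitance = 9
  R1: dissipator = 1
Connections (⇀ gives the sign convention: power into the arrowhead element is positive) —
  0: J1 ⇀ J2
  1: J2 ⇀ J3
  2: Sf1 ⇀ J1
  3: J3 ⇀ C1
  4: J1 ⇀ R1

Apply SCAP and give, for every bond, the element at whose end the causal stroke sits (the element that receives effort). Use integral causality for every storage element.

bond 0 stroke→J1
bond 1 stroke→J2
bond 2 stroke→Sf1
bond 3 stroke→J3
bond 4 stroke→J1

#2 →Sf1  (Sf1 (Sf) sets flow on bond)
#0 →J1  (J1 flow already set via bond 2)
#4 →J1  (common-f at J1 fixed by 2)
#1 →J2  (J2 needs exactly one e-in)
#3 →J3  (1-jn J3 has f-setter on 1)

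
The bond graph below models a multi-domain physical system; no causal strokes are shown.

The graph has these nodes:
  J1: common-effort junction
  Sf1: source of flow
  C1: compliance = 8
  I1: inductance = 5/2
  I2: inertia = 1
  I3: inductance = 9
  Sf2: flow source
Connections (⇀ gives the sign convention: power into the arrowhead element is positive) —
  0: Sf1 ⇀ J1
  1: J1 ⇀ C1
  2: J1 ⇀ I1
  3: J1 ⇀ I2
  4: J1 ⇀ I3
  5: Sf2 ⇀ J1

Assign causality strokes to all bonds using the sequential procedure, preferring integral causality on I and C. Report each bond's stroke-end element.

bond 0 |Sf1
bond 1 |J1
bond 2 |I1
bond 3 |I2
bond 4 |I3
bond 5 |Sf2

#0 →Sf1  (Sf1 fixes flow; stroke at Sf1)
#5 →Sf2  (Sf2 (Sf) sets flow on bond)
#1 →J1  (prefer integral on C1)
#2 →I1  (common-e at J1 fixed by 1)
#3 →I2  (common-e at J1 fixed by 1)
#4 →I3  (J1 effort already set via bond 1)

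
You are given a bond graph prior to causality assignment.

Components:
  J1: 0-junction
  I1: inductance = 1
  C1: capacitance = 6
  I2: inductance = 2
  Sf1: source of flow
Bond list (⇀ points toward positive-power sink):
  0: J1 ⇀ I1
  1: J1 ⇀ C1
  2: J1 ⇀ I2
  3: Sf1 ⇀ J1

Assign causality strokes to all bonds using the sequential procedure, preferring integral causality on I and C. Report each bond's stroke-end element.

β3 |Sf1  (Sf1: flow source, stroke at near end)
β0 |I1  (I1 outputs flow p/I1)
β1 |J1  (C1 integral (e out))
β2 |I2  (0-jn J1 has e-setter on 1)

bond 0 →I1
bond 1 →J1
bond 2 →I2
bond 3 →Sf1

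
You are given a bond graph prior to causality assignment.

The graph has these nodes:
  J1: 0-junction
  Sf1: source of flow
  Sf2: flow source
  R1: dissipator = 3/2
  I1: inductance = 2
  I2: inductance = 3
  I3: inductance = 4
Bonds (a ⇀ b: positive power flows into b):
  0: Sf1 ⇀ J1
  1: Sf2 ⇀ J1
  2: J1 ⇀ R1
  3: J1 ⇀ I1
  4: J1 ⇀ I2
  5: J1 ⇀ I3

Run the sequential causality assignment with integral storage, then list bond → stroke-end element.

β0 →Sf1
β1 →Sf2
β2 →J1
β3 →I1
β4 →I2
β5 →I3

b0 →Sf1  (Sf1 (Sf) sets flow on bond)
b1 →Sf2  (Sf2 (Sf) sets flow on bond)
b3 →I1  (I1 integral (f out))
b4 →I2  (prefer integral on I2)
b5 →I3  (I3 integral (f out))
b2 →J1  (closing 0-jn rule on J1)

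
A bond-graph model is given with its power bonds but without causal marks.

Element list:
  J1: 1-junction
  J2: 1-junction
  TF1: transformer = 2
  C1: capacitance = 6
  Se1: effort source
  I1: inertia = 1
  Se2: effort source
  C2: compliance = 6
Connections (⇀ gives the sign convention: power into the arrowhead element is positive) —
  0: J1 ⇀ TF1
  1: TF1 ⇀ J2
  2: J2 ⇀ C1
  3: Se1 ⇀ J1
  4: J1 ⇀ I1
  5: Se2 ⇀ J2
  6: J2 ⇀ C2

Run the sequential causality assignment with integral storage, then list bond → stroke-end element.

β3 |J1  (source Se1 imposes e)
β5 |J2  (source Se2 imposes e)
β2 |J2  (C1: C, integral causality)
β4 |I1  (I1 integral (f out))
β0 |J1  (1-jn J1 has f-setter on 4)
β1 |TF1  (through TF1, causality passes straight; one stroke at TF1)
β6 |J2  (common-f at J2 fixed by 1)

β0 stroke at J1
β1 stroke at TF1
β2 stroke at J2
β3 stroke at J1
β4 stroke at I1
β5 stroke at J2
β6 stroke at J2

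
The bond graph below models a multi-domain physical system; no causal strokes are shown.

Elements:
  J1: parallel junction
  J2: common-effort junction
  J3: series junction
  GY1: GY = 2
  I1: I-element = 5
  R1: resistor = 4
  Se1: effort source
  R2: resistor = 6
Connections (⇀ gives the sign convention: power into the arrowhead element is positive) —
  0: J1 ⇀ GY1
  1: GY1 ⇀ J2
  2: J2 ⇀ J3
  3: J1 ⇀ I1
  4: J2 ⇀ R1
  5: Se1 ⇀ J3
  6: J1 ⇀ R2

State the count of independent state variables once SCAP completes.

#5 |J3  (Se1 (Se) sets effort on bond)
#2 |J2  (only one flow-in slot at J3)
#1 |GY1  (J2: bond 2 brought effort, rest push out)
#4 |R1  (J2 effort already set via bond 2)
#0 |GY1  (GY GY1: same side as bond 1)
#3 |I1  (prefer integral on I1)
#6 |J1  (J1 needs exactly one e-in)

1  (I1 all integral)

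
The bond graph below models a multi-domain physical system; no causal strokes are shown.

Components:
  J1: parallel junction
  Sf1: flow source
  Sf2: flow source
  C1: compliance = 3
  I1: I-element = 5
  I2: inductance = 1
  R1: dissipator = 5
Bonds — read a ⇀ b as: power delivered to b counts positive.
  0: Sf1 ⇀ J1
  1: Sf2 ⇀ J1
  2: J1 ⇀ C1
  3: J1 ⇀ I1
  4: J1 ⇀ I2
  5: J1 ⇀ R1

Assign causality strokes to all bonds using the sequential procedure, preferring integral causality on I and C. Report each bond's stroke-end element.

#0 |Sf1
#1 |Sf2
#2 |J1
#3 |I1
#4 |I2
#5 |R1

#0 stroke at Sf1  (Sf1 (Sf) sets flow on bond)
#1 stroke at Sf2  (Sf2 (Sf) sets flow on bond)
#2 stroke at J1  (C1 integral (e out))
#3 stroke at I1  (J1: bond 2 brought effort, rest push out)
#4 stroke at I2  (J1 effort already set via bond 2)
#5 stroke at R1  (0-jn J1 has e-setter on 2)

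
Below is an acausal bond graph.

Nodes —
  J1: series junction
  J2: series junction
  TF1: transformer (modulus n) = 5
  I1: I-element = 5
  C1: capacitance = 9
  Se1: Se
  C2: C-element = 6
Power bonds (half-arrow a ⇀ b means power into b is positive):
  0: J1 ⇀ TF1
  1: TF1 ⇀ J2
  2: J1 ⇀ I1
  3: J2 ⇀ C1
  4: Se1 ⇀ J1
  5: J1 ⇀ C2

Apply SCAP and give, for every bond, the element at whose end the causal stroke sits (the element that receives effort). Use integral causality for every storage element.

bond 4 |J1  (source Se1 imposes e)
bond 2 |I1  (I1 integral (f out))
bond 0 |J1  (common-f at J1 fixed by 2)
bond 5 |J1  (J1: bond 2 brought flow, rest push out)
bond 1 |TF1  (TF TF1: opposite of bond 0)
bond 3 |J2  (common-f at J2 fixed by 1)

#0 stroke at J1
#1 stroke at TF1
#2 stroke at I1
#3 stroke at J2
#4 stroke at J1
#5 stroke at J1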